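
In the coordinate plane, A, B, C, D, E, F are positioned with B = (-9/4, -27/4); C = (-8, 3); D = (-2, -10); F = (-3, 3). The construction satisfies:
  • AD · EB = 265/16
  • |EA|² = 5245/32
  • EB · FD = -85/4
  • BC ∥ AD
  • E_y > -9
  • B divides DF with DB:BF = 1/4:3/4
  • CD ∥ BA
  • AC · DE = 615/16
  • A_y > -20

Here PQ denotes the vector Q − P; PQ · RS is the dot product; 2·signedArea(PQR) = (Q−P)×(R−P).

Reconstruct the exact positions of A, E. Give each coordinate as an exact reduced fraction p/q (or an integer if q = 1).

A = (15/4, -79/4)
E = (-17/8, -67/8)

1. A_x = 15/4  [BC ∥ AD ∩ CD ∥ BA]
2. A_y = -79/4  [BC ∥ AD ∩ CD ∥ BA]
   → A = (15/4, -79/4)
3. E_x = -17/8  [EB · FD = -85/4 ∩ AC · DE = 615/16]
4. E_y = -67/8  [EB · FD = -85/4 ∩ AC · DE = 615/16]
   → E = (-17/8, -67/8)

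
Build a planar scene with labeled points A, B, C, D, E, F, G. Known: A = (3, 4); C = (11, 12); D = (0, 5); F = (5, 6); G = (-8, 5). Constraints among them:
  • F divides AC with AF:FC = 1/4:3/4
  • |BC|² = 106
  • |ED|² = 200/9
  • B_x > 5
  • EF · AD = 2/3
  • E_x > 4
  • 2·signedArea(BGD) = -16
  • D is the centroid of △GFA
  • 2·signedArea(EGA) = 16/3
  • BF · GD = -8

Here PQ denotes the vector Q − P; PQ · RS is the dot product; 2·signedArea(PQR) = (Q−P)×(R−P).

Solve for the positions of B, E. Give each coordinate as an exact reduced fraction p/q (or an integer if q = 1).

1. B_x = 6  [2·signedArea(BGD) = -16 ∩ BF · GD = -8]
2. B_y = 3  [2·signedArea(BGD) = -16 ∩ BF · GD = -8]
   → B = (6, 3)
3. E_x = 14/3  [EF · AD = 2/3 ∩ 2·signedArea(EGA) = 16/3]
4. E_y = 13/3  [EF · AD = 2/3 ∩ 2·signedArea(EGA) = 16/3]
   → E = (14/3, 13/3)

B = (6, 3)
E = (14/3, 13/3)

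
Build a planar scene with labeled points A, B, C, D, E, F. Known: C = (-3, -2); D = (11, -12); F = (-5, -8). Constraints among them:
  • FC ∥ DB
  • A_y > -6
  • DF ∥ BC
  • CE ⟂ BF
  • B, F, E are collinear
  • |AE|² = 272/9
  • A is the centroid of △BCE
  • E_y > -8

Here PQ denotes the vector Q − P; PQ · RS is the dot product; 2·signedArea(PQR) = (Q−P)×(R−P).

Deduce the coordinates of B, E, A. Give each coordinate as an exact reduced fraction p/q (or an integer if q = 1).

1. B_x = 13  [DF ∥ BC ∩ FC ∥ DB]
2. B_y = -6  [DF ∥ BC ∩ FC ∥ DB]
   → B = (13, -6)
3. E_x = -97/41  [B, F, E are collinear ∩ CE ⟂ BF]
4. E_y = -316/41  [B, F, E are collinear ∩ CE ⟂ BF]
   → E = (-97/41, -316/41)
5. A_x = 313/123  [A is the centroid of △BCE]
6. A_y = -644/123  [A is the centroid of △BCE]
   → A = (313/123, -644/123)

A = (313/123, -644/123)
B = (13, -6)
E = (-97/41, -316/41)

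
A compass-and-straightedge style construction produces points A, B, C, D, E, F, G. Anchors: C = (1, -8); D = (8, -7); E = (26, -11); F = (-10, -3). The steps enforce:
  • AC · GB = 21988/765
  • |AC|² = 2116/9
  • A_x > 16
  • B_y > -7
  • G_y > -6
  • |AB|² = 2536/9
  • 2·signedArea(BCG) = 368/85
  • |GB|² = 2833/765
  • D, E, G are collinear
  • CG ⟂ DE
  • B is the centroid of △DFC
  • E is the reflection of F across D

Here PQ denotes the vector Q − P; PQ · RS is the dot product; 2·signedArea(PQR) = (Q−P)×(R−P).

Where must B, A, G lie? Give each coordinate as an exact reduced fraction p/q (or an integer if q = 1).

A = (49/3, -8)
B = (-1/3, -6)
G = (131/85, -473/85)

1. B_x = -1/3  [B is the centroid of △DFC]
2. B_y = -6  [B is the centroid of △DFC]
   → B = (-1/3, -6)
3. G_x = 131/85  [D, E, G are collinear ∩ CG ⟂ DE]
4. G_y = -473/85  [D, E, G are collinear ∩ CG ⟂ DE]
   → G = (131/85, -473/85)
5. A_x = 49/3  [line 478/255·x + 37/85·y + -20758/765 = 0 ∩ |AB|² = 2536/9]
6. A_y = -8  [line 478/255·x + 37/85·y + -20758/765 = 0 ∩ |AB|² = 2536/9]
   → A = (49/3, -8)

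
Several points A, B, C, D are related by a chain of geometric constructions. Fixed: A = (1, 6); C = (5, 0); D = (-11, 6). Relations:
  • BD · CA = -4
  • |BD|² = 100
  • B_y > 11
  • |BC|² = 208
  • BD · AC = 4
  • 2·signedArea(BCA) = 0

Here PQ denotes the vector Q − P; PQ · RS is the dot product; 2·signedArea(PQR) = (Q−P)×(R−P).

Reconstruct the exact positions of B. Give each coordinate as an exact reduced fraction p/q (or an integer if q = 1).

1. B_x = -3  [2·signedArea(BCA) = 0 ∩ BD · AC = 4]
2. B_y = 12  [2·signedArea(BCA) = 0 ∩ BD · AC = 4]
   → B = (-3, 12)

B = (-3, 12)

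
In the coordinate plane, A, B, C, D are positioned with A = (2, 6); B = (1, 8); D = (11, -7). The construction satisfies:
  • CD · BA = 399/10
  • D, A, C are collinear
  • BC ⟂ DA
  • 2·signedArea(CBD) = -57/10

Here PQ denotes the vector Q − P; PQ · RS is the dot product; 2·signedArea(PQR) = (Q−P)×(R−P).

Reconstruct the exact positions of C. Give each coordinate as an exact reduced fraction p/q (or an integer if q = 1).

C = (37/50, 391/50)

1. C_x = 37/50  [D, A, C are collinear ∩ BC ⟂ DA]
2. C_y = 391/50  [D, A, C are collinear ∩ BC ⟂ DA]
   → C = (37/50, 391/50)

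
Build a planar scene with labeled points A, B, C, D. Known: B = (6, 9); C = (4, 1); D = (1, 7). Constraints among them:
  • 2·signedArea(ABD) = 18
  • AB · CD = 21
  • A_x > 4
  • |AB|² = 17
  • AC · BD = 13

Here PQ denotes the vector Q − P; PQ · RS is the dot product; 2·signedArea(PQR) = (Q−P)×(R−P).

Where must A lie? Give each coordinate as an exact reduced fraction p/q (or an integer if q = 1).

1. A_x = 5  [AB · CD = 21 ∩ AC · BD = 13]
2. A_y = 5  [AB · CD = 21 ∩ AC · BD = 13]
   → A = (5, 5)

A = (5, 5)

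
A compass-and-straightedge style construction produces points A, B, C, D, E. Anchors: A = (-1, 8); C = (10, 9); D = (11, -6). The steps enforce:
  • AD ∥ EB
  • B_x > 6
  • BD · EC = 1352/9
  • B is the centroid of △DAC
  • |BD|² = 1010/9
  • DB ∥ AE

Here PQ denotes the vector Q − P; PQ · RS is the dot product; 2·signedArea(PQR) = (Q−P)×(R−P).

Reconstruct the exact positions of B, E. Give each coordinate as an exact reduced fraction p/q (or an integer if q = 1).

1. B_x = 20/3  [B is the centroid of △DAC]
2. B_y = 11/3  [B is the centroid of △DAC]
   → B = (20/3, 11/3)
3. E_x = -16/3  [AD ∥ EB ∩ DB ∥ AE]
4. E_y = 53/3  [AD ∥ EB ∩ DB ∥ AE]
   → E = (-16/3, 53/3)

B = (20/3, 11/3)
E = (-16/3, 53/3)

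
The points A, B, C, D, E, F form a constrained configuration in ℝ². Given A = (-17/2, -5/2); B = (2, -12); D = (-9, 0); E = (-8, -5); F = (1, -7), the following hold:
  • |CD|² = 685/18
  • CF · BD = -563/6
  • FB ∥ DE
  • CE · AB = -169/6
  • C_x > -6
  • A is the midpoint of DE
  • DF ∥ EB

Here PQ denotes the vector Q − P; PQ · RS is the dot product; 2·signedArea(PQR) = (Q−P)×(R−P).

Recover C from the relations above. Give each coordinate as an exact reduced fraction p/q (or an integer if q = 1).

1. C_x = -31/6  [CE · AB = -169/6 ∩ CF · BD = -563/6]
2. C_y = -29/6  [CE · AB = -169/6 ∩ CF · BD = -563/6]
   → C = (-31/6, -29/6)

C = (-31/6, -29/6)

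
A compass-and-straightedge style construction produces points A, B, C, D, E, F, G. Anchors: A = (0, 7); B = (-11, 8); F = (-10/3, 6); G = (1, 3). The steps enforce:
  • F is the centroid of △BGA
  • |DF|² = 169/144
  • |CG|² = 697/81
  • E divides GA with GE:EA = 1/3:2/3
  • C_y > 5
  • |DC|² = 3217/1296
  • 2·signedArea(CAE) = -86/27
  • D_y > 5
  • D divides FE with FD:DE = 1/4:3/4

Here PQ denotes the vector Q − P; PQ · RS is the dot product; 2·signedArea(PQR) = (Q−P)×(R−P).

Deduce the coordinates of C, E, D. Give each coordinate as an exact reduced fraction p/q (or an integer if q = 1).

1. E_x = 2/3  [E divides GA with GE:EA = 1/3:2/3]
2. E_y = 13/3  [E divides GA with GE:EA = 1/3:2/3]
   → E = (2/3, 13/3)
3. D_x = -7/3  [D divides FE with FD:DE = 1/4:3/4]
4. D_y = 67/12  [D divides FE with FD:DE = 1/4:3/4]
   → D = (-7/3, 67/12)
5. C_x = -7/9  [line 8/3·x + 2/3·y + -40/27 = 0 ∩ |CG|² = 697/81]
6. C_y = 16/3  [line 8/3·x + 2/3·y + -40/27 = 0 ∩ |CG|² = 697/81]
   → C = (-7/9, 16/3)

C = (-7/9, 16/3)
D = (-7/3, 67/12)
E = (2/3, 13/3)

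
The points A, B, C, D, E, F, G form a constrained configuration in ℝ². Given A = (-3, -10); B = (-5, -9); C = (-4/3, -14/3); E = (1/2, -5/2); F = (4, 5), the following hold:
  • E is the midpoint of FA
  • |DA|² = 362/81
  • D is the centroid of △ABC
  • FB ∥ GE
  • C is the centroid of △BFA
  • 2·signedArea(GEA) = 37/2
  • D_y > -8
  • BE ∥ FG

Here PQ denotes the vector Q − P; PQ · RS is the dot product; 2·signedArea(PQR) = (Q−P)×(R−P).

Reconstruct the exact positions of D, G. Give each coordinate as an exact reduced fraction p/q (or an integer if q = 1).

1. D_x = -28/9  [D is the centroid of △ABC]
2. D_y = -71/9  [D is the centroid of △ABC]
   → D = (-28/9, -71/9)
3. G_x = 19/2  [FB ∥ GE ∩ BE ∥ FG]
4. G_y = 23/2  [FB ∥ GE ∩ BE ∥ FG]
   → G = (19/2, 23/2)

D = (-28/9, -71/9)
G = (19/2, 23/2)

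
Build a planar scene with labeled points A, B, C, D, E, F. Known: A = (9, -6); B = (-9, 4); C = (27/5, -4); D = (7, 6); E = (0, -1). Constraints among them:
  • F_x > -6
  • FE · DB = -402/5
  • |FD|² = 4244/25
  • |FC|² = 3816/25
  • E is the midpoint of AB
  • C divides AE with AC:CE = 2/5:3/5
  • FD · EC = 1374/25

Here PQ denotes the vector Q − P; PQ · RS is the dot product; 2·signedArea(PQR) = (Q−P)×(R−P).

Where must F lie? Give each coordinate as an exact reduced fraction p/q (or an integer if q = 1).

1. F_x = -27/5  [FE · DB = -402/5 ∩ FD · EC = 1374/25]
2. F_y = 2  [FE · DB = -402/5 ∩ FD · EC = 1374/25]
   → F = (-27/5, 2)

F = (-27/5, 2)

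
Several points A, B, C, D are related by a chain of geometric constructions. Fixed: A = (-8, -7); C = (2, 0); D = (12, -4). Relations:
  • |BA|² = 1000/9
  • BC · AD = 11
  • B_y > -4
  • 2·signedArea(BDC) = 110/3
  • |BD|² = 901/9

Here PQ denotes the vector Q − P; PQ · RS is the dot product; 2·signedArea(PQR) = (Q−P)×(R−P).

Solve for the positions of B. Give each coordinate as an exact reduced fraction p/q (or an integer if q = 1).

B = (2, -11/3)

1. B_x = 2  [BC · AD = 11 ∩ 2·signedArea(BDC) = 110/3]
2. B_y = -11/3  [BC · AD = 11 ∩ 2·signedArea(BDC) = 110/3]
   → B = (2, -11/3)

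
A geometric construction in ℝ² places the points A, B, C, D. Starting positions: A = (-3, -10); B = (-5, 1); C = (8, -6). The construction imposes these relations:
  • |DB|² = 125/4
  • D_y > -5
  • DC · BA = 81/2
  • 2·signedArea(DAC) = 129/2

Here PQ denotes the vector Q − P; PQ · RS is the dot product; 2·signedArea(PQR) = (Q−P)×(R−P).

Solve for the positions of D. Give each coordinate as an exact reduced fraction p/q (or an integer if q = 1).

1. D_x = -4  [2·signedArea(DAC) = 129/2 ∩ DC · BA = 81/2]
2. D_y = -9/2  [2·signedArea(DAC) = 129/2 ∩ DC · BA = 81/2]
   → D = (-4, -9/2)

D = (-4, -9/2)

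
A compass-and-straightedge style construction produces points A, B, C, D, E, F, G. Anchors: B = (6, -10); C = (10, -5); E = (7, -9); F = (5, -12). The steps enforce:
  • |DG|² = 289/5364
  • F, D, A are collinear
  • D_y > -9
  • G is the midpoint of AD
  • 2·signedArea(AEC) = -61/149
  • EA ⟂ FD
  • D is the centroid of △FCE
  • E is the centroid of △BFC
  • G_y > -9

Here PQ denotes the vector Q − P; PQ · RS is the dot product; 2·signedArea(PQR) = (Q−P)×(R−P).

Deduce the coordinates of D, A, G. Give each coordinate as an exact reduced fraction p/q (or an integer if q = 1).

1. D_x = 22/3  [D is the centroid of △FCE]
2. D_y = -26/3  [D is the centroid of △FCE]
   → D = (22/3, -26/3)
3. A_x = 1053/149  [F, D, A are collinear ∩ EA ⟂ FD]
4. A_y = -1348/149  [F, D, A are collinear ∩ EA ⟂ FD]
   → A = (1053/149, -1348/149)
5. G_x = 6437/894  [G is the midpoint of AD]
6. G_y = -3959/447  [G is the midpoint of AD]
   → G = (6437/894, -3959/447)

A = (1053/149, -1348/149)
D = (22/3, -26/3)
G = (6437/894, -3959/447)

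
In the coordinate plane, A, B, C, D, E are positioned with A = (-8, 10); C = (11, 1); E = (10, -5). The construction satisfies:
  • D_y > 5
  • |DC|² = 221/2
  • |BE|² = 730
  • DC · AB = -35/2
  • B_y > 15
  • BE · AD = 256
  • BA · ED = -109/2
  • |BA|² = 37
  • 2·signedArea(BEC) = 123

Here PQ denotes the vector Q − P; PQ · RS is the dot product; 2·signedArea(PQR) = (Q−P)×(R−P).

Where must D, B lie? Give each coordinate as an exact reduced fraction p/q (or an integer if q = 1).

1. B_x = -7  [line -6·x + 1·y + -58 = 0 ∩ |BA|² = 37]
2. B_y = 16  [line -6·x + 1·y + -58 = 0 ∩ |BA|² = 37]
   → B = (-7, 16)
3. D_x = 3/2  [DC · AB = -35/2 ∩ BE · AD = 256]
4. D_y = 11/2  [DC · AB = -35/2 ∩ BE · AD = 256]
   → D = (3/2, 11/2)

B = (-7, 16)
D = (3/2, 11/2)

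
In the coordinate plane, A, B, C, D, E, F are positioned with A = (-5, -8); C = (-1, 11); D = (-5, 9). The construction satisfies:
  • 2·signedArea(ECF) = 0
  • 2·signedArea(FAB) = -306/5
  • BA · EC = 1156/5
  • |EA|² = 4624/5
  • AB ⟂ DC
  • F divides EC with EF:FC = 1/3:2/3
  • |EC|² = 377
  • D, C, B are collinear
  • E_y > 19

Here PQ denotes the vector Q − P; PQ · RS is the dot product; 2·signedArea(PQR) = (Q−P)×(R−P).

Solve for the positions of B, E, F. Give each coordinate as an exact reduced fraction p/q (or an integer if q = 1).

1. B_x = -59/5  [D, C, B are collinear ∩ AB ⟂ DC]
2. B_y = 28/5  [D, C, B are collinear ∩ AB ⟂ DC]
   → B = (-59/5, 28/5)
3. E_x = -93/5  [line -34/5·x + 68/5·y + -1938/5 = 0 ∩ |EA|² = 4624/5]
4. E_y = 96/5  [line -34/5·x + 68/5·y + -1938/5 = 0 ∩ |EA|² = 4624/5]
   → E = (-93/5, 96/5)
5. F_x = -191/15  [2·signedArea(ECF) = 0 ∩ F divides EC with EF:FC = 1/3:2/3]
6. F_y = 247/15  [2·signedArea(ECF) = 0 ∩ F divides EC with EF:FC = 1/3:2/3]
   → F = (-191/15, 247/15)

B = (-59/5, 28/5)
E = (-93/5, 96/5)
F = (-191/15, 247/15)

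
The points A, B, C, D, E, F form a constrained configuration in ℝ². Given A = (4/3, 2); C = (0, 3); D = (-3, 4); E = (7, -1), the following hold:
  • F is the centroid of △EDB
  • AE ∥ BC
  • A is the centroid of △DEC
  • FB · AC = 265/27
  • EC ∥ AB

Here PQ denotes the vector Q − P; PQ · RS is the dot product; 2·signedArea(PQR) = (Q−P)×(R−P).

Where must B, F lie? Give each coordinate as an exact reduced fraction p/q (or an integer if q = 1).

1. B_x = -17/3  [AE ∥ BC ∩ EC ∥ AB]
2. B_y = 6  [AE ∥ BC ∩ EC ∥ AB]
   → B = (-17/3, 6)
3. F_x = -5/9  [F is the centroid of △EDB]
4. F_y = 3  [F is the centroid of △EDB]
   → F = (-5/9, 3)

B = (-17/3, 6)
F = (-5/9, 3)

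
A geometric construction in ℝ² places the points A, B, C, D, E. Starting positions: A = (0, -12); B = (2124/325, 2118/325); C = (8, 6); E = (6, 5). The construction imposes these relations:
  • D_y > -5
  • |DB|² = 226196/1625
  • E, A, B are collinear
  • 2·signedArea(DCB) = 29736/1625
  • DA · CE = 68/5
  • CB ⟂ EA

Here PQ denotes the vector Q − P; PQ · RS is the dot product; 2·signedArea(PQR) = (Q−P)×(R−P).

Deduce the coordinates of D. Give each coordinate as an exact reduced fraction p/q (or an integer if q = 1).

1. D_x = 16/5  [DA · CE = 68/5 ∩ 2·signedArea(DCB) = 29736/1625]
2. D_y = -24/5  [DA · CE = 68/5 ∩ 2·signedArea(DCB) = 29736/1625]
   → D = (16/5, -24/5)

D = (16/5, -24/5)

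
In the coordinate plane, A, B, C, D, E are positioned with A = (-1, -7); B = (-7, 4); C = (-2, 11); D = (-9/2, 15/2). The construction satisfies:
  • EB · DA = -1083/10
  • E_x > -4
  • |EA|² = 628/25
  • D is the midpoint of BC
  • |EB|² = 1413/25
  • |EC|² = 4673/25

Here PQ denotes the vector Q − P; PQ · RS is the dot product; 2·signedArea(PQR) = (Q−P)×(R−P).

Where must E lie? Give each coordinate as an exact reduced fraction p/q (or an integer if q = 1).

E = (-17/5, -13/5)

1. E_x = -17/5  [line -7/2·x + 29/2·y + 129/5 = 0 ∩ |EB|² = 1413/25]
2. E_y = -13/5  [line -7/2·x + 29/2·y + 129/5 = 0 ∩ |EB|² = 1413/25]
   → E = (-17/5, -13/5)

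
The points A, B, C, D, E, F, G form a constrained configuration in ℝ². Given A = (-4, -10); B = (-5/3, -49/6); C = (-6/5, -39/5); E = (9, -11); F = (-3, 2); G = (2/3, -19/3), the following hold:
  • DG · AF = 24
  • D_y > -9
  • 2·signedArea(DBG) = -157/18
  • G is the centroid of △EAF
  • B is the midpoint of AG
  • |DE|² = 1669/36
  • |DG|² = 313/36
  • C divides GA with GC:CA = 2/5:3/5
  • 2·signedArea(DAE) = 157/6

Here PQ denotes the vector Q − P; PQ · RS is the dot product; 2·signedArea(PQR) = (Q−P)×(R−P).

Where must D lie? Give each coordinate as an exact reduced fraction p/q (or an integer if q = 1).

D = (8/3, -17/2)

1. D_x = 8/3  [2·signedArea(DAE) = 157/6 ∩ DG · AF = 24]
2. D_y = -17/2  [2·signedArea(DAE) = 157/6 ∩ DG · AF = 24]
   → D = (8/3, -17/2)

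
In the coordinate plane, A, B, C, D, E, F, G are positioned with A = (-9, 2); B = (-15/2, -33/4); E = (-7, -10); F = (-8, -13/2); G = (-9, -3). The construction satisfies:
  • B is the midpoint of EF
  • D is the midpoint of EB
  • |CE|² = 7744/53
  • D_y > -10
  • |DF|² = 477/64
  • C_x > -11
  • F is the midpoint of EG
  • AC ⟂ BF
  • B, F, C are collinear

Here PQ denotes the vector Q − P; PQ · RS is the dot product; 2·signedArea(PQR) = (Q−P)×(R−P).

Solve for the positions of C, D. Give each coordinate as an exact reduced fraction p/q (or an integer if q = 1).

1. C_x = -547/53  [B, F, C are collinear ∩ AC ⟂ BF]
2. C_y = 86/53  [B, F, C are collinear ∩ AC ⟂ BF]
   → C = (-547/53, 86/53)
3. D_x = -29/4  [D is the midpoint of EB]
4. D_y = -73/8  [D is the midpoint of EB]
   → D = (-29/4, -73/8)

C = (-547/53, 86/53)
D = (-29/4, -73/8)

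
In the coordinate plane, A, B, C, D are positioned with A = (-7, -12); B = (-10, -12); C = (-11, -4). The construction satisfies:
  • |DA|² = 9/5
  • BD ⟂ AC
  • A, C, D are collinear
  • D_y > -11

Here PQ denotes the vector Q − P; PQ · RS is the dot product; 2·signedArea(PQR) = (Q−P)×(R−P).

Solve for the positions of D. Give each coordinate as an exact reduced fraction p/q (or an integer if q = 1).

D = (-38/5, -54/5)

1. D_x = -38/5  [A, C, D are collinear ∩ BD ⟂ AC]
2. D_y = -54/5  [A, C, D are collinear ∩ BD ⟂ AC]
   → D = (-38/5, -54/5)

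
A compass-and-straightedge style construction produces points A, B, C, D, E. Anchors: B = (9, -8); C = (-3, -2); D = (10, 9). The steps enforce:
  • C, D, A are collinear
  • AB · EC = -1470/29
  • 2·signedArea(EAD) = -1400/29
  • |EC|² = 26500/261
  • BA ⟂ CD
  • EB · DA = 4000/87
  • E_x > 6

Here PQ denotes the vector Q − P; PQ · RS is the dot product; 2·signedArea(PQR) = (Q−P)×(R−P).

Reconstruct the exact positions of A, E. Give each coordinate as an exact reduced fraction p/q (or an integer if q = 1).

A = (30/29, 41/29)
E = (581/87, 70/87)

1. A_x = 30/29  [C, D, A are collinear ∩ BA ⟂ CD]
2. A_y = 41/29  [C, D, A are collinear ∩ BA ⟂ CD]
   → A = (30/29, 41/29)
3. E_x = 581/87  [2·signedArea(EAD) = -1400/29 ∩ EB · DA = 4000/87]
4. E_y = 70/87  [2·signedArea(EAD) = -1400/29 ∩ EB · DA = 4000/87]
   → E = (581/87, 70/87)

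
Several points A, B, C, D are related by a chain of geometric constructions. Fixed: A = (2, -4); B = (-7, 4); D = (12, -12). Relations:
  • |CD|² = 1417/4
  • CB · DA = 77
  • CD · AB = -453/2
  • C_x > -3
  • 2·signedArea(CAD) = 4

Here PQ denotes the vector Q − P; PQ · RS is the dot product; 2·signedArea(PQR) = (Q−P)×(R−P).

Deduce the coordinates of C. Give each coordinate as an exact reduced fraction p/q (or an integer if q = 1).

C = (-5/2, 0)

1. C_x = -5/2  [CB · DA = 77 ∩ CD · AB = -453/2]
2. C_y = 0  [CB · DA = 77 ∩ CD · AB = -453/2]
   → C = (-5/2, 0)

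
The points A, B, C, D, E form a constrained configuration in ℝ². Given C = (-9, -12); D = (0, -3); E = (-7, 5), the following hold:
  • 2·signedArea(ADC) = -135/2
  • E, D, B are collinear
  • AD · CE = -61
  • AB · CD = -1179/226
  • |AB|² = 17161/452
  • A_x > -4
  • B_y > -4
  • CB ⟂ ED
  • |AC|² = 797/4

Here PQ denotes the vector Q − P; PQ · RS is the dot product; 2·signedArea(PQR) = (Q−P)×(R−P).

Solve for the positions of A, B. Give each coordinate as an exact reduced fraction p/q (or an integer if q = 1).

A = (-7/2, 1)
B = (63/113, -411/113)

1. A_x = -7/2  [AD · CE = -61 ∩ 2·signedArea(ADC) = -135/2]
2. A_y = 1  [AD · CE = -61 ∩ 2·signedArea(ADC) = -135/2]
   → A = (-7/2, 1)
3. B_x = 63/113  [AB · CD = -1179/226 ∩ E, D, B are collinear]
4. B_y = -411/113  [AB · CD = -1179/226 ∩ E, D, B are collinear]
   → B = (63/113, -411/113)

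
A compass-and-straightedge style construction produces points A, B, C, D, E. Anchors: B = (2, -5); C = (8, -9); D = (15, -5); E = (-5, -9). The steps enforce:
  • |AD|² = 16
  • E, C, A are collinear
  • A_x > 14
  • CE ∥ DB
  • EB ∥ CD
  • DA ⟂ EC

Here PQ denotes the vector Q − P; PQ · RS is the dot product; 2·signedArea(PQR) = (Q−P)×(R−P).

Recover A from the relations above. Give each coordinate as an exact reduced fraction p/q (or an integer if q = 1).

1. A_x = 15  [E, C, A are collinear ∩ DA ⟂ EC]
2. A_y = -9  [E, C, A are collinear ∩ DA ⟂ EC]
   → A = (15, -9)

A = (15, -9)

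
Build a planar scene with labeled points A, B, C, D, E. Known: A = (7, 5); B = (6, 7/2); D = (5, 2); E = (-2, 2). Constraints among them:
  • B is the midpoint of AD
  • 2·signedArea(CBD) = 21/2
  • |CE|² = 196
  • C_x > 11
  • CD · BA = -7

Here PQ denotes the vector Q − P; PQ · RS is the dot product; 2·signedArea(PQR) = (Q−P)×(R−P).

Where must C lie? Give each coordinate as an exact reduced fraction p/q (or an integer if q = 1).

C = (12, 2)

1. C_x = 12  [CD · BA = -7 ∩ 2·signedArea(CBD) = 21/2]
2. C_y = 2  [CD · BA = -7 ∩ 2·signedArea(CBD) = 21/2]
   → C = (12, 2)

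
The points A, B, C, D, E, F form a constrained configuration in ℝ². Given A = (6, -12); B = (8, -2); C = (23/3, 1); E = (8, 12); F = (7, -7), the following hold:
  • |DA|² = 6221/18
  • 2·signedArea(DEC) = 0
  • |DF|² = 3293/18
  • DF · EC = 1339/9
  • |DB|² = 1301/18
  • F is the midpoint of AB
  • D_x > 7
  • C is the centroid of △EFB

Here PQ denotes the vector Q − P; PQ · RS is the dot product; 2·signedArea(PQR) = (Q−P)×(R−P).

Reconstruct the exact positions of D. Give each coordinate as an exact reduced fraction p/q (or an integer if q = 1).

1. D_x = 47/6  [2·signedArea(DEC) = 0 ∩ DF · EC = 1339/9]
2. D_y = 13/2  [2·signedArea(DEC) = 0 ∩ DF · EC = 1339/9]
   → D = (47/6, 13/2)

D = (47/6, 13/2)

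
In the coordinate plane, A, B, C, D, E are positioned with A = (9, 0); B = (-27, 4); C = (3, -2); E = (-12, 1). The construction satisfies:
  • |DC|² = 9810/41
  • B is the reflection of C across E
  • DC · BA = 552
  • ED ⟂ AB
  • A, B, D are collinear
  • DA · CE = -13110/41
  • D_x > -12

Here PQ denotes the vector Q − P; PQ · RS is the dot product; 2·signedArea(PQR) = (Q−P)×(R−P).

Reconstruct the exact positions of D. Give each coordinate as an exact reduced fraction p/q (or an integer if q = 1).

1. D_x = -486/41  [A, B, D are collinear ∩ ED ⟂ AB]
2. D_y = 95/41  [A, B, D are collinear ∩ ED ⟂ AB]
   → D = (-486/41, 95/41)

D = (-486/41, 95/41)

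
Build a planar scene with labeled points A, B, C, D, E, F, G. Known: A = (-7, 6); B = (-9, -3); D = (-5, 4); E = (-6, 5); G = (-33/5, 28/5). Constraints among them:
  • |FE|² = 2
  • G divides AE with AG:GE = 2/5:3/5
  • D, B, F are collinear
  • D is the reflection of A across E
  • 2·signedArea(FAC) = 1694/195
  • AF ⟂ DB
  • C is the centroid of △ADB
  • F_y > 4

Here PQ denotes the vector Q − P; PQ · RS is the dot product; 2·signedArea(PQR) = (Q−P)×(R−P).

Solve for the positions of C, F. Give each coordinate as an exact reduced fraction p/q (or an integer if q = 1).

C = (-7, 7/3)
F = (-301/65, 302/65)

1. C_x = -7  [C is the centroid of △ADB]
2. C_y = 7/3  [C is the centroid of △ADB]
   → C = (-7, 7/3)
3. F_x = -301/65  [D, B, F are collinear ∩ AF ⟂ DB]
4. F_y = 302/65  [D, B, F are collinear ∩ AF ⟂ DB]
   → F = (-301/65, 302/65)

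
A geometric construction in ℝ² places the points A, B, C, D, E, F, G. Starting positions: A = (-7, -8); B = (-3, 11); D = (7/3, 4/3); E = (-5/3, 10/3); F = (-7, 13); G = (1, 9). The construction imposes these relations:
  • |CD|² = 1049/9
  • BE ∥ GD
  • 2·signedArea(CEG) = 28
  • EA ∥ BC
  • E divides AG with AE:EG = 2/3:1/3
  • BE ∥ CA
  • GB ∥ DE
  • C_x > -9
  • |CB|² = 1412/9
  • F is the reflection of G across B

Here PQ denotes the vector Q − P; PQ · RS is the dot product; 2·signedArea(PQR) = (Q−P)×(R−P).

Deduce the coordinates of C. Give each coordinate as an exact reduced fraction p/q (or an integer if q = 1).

C = (-25/3, -1/3)

1. C_x = -25/3  [BE ∥ CA ∩ EA ∥ BC]
2. C_y = -1/3  [BE ∥ CA ∩ EA ∥ BC]
   → C = (-25/3, -1/3)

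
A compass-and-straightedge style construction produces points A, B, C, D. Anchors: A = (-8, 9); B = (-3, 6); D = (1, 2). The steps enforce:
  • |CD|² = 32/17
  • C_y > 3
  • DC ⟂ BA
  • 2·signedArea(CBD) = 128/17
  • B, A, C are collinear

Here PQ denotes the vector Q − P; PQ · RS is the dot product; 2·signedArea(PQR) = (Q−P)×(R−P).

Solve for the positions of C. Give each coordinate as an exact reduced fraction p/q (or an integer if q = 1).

C = (29/17, 54/17)

1. C_x = 29/17  [B, A, C are collinear ∩ DC ⟂ BA]
2. C_y = 54/17  [B, A, C are collinear ∩ DC ⟂ BA]
   → C = (29/17, 54/17)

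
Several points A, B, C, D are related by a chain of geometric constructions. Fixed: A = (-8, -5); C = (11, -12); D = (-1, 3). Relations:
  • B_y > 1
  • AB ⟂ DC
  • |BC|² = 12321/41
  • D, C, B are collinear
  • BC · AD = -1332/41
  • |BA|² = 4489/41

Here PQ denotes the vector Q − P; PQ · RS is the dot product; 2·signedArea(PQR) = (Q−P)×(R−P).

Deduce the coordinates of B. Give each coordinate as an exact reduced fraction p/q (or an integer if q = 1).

B = (7/41, 63/41)

1. B_x = 7/41  [D, C, B are collinear ∩ AB ⟂ DC]
2. B_y = 63/41  [D, C, B are collinear ∩ AB ⟂ DC]
   → B = (7/41, 63/41)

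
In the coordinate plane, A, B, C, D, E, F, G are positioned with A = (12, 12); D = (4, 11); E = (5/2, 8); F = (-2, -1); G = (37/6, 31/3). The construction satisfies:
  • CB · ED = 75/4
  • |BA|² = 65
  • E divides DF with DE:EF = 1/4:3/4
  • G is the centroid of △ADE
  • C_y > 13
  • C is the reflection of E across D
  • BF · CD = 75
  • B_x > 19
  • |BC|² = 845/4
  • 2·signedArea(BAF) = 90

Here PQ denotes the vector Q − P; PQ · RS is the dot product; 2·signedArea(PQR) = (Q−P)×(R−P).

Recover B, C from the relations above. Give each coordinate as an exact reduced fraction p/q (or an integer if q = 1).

B = (20, 13)
C = (11/2, 14)

1. B_x = 20  [line 13·x + -14·y + -78 = 0 ∩ |BA|² = 65]
2. B_y = 13  [line 13·x + -14·y + -78 = 0 ∩ |BA|² = 65]
   → B = (20, 13)
3. C_x = 11/2  [BF · CD = 75 ∩ C is the reflection of E across D]
4. C_y = 14  [BF · CD = 75 ∩ C is the reflection of E across D]
   → C = (11/2, 14)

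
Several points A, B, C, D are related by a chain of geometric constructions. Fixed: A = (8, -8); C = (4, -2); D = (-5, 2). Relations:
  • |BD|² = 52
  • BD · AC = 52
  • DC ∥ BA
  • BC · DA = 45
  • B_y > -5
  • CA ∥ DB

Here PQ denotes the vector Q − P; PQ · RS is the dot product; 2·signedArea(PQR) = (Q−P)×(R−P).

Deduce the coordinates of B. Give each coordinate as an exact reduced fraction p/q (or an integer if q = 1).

B = (-1, -4)

1. B_x = -1  [DC ∥ BA ∩ CA ∥ DB]
2. B_y = -4  [DC ∥ BA ∩ CA ∥ DB]
   → B = (-1, -4)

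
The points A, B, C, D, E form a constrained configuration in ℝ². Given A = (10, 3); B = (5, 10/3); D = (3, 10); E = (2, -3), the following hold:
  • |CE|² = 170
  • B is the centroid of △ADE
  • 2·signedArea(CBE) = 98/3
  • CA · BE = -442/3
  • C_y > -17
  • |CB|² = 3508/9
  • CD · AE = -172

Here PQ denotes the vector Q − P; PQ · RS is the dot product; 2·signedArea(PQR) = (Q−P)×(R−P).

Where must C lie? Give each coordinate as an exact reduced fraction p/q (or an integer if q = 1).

C = (1, -16)

1. C_x = 1  [CA · BE = -442/3 ∩ CD · AE = -172]
2. C_y = -16  [CA · BE = -442/3 ∩ CD · AE = -172]
   → C = (1, -16)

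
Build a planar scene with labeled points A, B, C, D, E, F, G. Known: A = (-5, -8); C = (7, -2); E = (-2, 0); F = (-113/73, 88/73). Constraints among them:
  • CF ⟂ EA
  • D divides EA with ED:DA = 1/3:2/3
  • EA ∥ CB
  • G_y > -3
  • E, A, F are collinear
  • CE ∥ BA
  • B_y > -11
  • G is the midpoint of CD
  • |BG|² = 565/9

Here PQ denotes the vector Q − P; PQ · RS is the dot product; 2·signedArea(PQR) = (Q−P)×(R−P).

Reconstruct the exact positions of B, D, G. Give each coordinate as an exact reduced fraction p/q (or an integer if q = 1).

1. B_x = 4  [CE ∥ BA ∩ EA ∥ CB]
2. B_y = -10  [CE ∥ BA ∩ EA ∥ CB]
   → B = (4, -10)
3. D_x = -3  [D divides EA with ED:DA = 1/3:2/3]
4. D_y = -8/3  [D divides EA with ED:DA = 1/3:2/3]
   → D = (-3, -8/3)
5. G_x = 2  [G is the midpoint of CD]
6. G_y = -7/3  [G is the midpoint of CD]
   → G = (2, -7/3)

B = (4, -10)
D = (-3, -8/3)
G = (2, -7/3)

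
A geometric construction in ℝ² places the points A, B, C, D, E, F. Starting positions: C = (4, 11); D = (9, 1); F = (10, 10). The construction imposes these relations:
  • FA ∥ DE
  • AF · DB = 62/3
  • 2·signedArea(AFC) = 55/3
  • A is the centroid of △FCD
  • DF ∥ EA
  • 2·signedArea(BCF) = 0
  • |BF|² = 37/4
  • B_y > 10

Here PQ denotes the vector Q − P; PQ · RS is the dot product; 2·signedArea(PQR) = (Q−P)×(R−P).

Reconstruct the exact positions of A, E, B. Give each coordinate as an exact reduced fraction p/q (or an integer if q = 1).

1. A_x = 23/3  [A is the centroid of △FCD]
2. A_y = 22/3  [A is the centroid of △FCD]
   → A = (23/3, 22/3)
3. E_x = 20/3  [DF ∥ EA ∩ FA ∥ DE]
4. E_y = -5/3  [DF ∥ EA ∩ FA ∥ DE]
   → E = (20/3, -5/3)
5. B_x = 7  [2·signedArea(BCF) = 0 ∩ AF · DB = 62/3]
6. B_y = 21/2  [2·signedArea(BCF) = 0 ∩ AF · DB = 62/3]
   → B = (7, 21/2)

A = (23/3, 22/3)
B = (7, 21/2)
E = (20/3, -5/3)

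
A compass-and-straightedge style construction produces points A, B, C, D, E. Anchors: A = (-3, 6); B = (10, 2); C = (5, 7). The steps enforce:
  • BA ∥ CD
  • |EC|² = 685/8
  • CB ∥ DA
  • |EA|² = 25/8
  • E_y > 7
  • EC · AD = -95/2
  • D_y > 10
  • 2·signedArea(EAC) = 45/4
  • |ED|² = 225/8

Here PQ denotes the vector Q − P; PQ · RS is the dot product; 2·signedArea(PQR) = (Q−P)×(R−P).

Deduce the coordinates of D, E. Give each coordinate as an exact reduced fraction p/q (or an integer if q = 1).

1. D_x = -8  [CB ∥ DA ∩ BA ∥ CD]
2. D_y = 11  [CB ∥ DA ∩ BA ∥ CD]
   → D = (-8, 11)
3. E_x = -17/4  [EC · AD = -95/2 ∩ 2·signedArea(EAC) = 45/4]
4. E_y = 29/4  [EC · AD = -95/2 ∩ 2·signedArea(EAC) = 45/4]
   → E = (-17/4, 29/4)

D = (-8, 11)
E = (-17/4, 29/4)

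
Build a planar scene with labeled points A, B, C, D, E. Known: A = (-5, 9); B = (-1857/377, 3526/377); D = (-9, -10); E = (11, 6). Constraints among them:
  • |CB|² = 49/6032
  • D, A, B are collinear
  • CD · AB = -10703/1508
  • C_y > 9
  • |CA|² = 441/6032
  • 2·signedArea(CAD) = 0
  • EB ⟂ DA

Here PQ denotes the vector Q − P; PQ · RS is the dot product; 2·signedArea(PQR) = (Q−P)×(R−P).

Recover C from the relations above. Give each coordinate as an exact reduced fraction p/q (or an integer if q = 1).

C = (-1864/377, 13971/1508)

1. C_x = -1864/377  [2·signedArea(CAD) = 0 ∩ CD · AB = -10703/1508]
2. C_y = 13971/1508  [2·signedArea(CAD) = 0 ∩ CD · AB = -10703/1508]
   → C = (-1864/377, 13971/1508)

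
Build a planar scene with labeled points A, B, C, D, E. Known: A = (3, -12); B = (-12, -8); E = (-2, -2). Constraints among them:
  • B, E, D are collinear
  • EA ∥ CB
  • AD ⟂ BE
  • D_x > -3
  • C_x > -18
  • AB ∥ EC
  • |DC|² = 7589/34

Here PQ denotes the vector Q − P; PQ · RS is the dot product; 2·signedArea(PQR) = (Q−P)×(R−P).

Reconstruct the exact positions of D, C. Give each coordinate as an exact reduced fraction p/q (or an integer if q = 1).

C = (-17, 2)
D = (-93/34, -83/34)

1. D_x = -93/34  [B, E, D are collinear ∩ AD ⟂ BE]
2. D_y = -83/34  [B, E, D are collinear ∩ AD ⟂ BE]
   → D = (-93/34, -83/34)
3. C_x = -17  [EA ∥ CB ∩ AB ∥ EC]
4. C_y = 2  [EA ∥ CB ∩ AB ∥ EC]
   → C = (-17, 2)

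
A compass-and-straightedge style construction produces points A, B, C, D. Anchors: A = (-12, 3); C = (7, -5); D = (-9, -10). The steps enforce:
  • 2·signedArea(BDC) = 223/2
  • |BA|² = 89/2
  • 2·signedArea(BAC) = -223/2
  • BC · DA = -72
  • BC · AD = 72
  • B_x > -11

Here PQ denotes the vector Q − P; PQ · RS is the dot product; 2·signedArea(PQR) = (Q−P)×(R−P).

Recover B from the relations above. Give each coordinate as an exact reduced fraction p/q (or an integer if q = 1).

B = (-21/2, -7/2)

1. B_x = -21/2  [2·signedArea(BDC) = 223/2 ∩ BC · AD = 72]
2. B_y = -7/2  [2·signedArea(BDC) = 223/2 ∩ BC · AD = 72]
   → B = (-21/2, -7/2)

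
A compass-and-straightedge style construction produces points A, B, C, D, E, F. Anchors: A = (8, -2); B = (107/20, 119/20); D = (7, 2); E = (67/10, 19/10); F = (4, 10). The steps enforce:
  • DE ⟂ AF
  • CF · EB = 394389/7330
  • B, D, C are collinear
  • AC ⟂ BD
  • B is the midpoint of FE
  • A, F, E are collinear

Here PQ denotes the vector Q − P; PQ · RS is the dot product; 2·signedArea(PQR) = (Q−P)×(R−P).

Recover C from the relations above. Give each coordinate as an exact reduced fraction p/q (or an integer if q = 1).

C = (62827/7330, -12911/7330)

1. C_x = 62827/7330  [B, D, C are collinear ∩ AC ⟂ BD]
2. C_y = -12911/7330  [B, D, C are collinear ∩ AC ⟂ BD]
   → C = (62827/7330, -12911/7330)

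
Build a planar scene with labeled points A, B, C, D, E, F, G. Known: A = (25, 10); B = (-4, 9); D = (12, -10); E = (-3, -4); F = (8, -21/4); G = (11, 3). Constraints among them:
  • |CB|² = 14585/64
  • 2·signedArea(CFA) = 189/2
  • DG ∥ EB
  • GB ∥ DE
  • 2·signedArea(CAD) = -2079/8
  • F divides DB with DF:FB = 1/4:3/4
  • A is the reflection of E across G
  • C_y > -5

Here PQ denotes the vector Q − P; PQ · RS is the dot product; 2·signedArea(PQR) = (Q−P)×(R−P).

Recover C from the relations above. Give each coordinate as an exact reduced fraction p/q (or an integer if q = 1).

1. C_x = 5/2  [2·signedArea(CFA) = 189/2 ∩ 2·signedArea(CAD) = -2079/8]
2. C_y = -37/8  [2·signedArea(CFA) = 189/2 ∩ 2·signedArea(CAD) = -2079/8]
   → C = (5/2, -37/8)

C = (5/2, -37/8)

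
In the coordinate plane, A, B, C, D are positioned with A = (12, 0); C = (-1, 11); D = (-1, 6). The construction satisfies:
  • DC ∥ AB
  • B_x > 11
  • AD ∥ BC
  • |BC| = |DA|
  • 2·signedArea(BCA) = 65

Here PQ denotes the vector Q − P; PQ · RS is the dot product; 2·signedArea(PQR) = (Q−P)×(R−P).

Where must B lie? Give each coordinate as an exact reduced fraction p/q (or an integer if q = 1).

B = (12, 5)

1. B_x = 12  [AD ∥ BC ∩ DC ∥ AB]
2. B_y = 5  [AD ∥ BC ∩ DC ∥ AB]
   → B = (12, 5)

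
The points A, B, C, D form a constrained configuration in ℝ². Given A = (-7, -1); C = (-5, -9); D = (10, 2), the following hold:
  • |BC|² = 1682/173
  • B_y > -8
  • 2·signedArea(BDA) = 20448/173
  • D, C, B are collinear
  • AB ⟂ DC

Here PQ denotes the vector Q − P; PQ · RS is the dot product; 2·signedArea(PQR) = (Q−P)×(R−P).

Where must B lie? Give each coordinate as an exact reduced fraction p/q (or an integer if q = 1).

B = (-430/173, -1238/173)

1. B_x = -430/173  [D, C, B are collinear ∩ AB ⟂ DC]
2. B_y = -1238/173  [D, C, B are collinear ∩ AB ⟂ DC]
   → B = (-430/173, -1238/173)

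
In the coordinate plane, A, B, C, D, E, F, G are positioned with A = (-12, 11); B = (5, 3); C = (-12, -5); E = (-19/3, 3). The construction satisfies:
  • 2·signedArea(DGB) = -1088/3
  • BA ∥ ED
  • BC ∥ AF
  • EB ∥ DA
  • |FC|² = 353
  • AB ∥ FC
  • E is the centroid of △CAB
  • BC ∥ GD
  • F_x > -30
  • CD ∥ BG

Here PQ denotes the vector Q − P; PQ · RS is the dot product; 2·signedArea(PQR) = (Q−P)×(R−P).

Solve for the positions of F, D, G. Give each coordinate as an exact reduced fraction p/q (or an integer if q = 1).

D = (-70/3, 11)
F = (-29, 3)
G = (-19/3, 19)

1. F_x = -29  [AB ∥ FC ∩ BC ∥ AF]
2. F_y = 3  [AB ∥ FC ∩ BC ∥ AF]
   → F = (-29, 3)
3. D_x = -70/3  [EB ∥ DA ∩ BA ∥ ED]
4. D_y = 11  [EB ∥ DA ∩ BA ∥ ED]
   → D = (-70/3, 11)
5. G_x = -19/3  [BC ∥ GD ∩ CD ∥ BG]
6. G_y = 19  [BC ∥ GD ∩ CD ∥ BG]
   → G = (-19/3, 19)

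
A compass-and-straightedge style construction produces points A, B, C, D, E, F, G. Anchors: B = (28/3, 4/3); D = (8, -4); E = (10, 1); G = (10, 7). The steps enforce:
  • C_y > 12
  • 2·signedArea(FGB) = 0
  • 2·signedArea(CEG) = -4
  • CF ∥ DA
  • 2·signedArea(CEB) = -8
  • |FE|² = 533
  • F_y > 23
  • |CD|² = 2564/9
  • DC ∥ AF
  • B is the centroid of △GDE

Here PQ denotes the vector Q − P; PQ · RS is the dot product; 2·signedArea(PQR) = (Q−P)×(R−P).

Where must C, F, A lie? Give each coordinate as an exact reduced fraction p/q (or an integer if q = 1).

A = (28/3, 22/3)
C = (32/3, 38/3)
F = (12, 24)

1. C_x = 32/3  [2·signedArea(CEB) = -8 ∩ 2·signedArea(CEG) = -4]
2. C_y = 38/3  [2·signedArea(CEB) = -8 ∩ 2·signedArea(CEG) = -4]
   → C = (32/3, 38/3)
3. F_x = 12  [line 17/3·x + -2/3·y + -52 = 0 ∩ |FE|² = 533]
4. F_y = 24  [line 17/3·x + -2/3·y + -52 = 0 ∩ |FE|² = 533]
   → F = (12, 24)
5. A_x = 28/3  [DC ∥ AF ∩ CF ∥ DA]
6. A_y = 22/3  [DC ∥ AF ∩ CF ∥ DA]
   → A = (28/3, 22/3)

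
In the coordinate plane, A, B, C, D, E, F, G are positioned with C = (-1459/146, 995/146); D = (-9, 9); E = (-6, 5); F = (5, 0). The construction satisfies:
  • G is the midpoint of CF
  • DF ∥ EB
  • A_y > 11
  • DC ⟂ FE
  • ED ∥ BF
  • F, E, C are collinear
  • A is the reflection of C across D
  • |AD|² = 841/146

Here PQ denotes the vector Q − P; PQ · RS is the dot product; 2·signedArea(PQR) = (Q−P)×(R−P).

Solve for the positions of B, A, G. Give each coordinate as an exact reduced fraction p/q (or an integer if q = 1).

1. B_x = 8  [ED ∥ BF ∩ DF ∥ EB]
2. B_y = -4  [ED ∥ BF ∩ DF ∥ EB]
   → B = (8, -4)
3. A_x = -1169/146  [A is the reflection of C across D]
4. A_y = 1633/146  [A is the reflection of C across D]
   → A = (-1169/146, 1633/146)
5. G_x = -729/292  [G is the midpoint of CF]
6. G_y = 995/292  [G is the midpoint of CF]
   → G = (-729/292, 995/292)

A = (-1169/146, 1633/146)
B = (8, -4)
G = (-729/292, 995/292)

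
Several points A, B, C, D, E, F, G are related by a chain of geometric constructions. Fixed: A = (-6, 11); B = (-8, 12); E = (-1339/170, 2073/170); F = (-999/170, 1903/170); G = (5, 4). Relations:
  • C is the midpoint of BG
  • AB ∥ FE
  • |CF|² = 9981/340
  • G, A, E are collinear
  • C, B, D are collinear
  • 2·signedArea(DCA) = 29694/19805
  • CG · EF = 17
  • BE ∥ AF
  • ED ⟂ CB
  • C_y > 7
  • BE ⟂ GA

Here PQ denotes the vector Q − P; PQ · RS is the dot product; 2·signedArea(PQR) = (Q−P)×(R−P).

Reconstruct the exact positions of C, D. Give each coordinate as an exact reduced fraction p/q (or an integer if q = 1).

1. C_x = -3/2  [C is the midpoint of BG]
2. C_y = 8  [C is the midpoint of BG]
   → C = (-3/2, 8)
3. D_x = -316763/39610  [C, B, D are collinear ∩ ED ⟂ CB]
4. D_y = 237624/19805  [C, B, D are collinear ∩ ED ⟂ CB]
   → D = (-316763/39610, 237624/19805)

C = (-3/2, 8)
D = (-316763/39610, 237624/19805)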